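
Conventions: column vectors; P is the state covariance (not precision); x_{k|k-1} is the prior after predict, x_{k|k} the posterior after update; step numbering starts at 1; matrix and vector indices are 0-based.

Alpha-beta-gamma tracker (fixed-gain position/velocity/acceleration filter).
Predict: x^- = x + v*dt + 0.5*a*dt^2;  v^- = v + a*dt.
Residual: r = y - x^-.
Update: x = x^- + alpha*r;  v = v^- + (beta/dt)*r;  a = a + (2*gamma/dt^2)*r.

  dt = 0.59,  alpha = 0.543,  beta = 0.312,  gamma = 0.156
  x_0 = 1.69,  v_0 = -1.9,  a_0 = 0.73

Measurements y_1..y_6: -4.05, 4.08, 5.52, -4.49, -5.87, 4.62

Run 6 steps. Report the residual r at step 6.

resid = 8.9485

step 1: x_pred=0.6961  r=-4.7461  x^+=-1.8811  v^+=-3.9791  a^+=-3.5239
step 2: x_pred=-4.8420  r=8.9220  x^+=0.0026  v^+=-1.3401  a^+=4.4729
step 3: x_pred=-0.0095  r=5.5295  x^+=2.9930  v^+=4.2230  a^+=9.4290
step 4: x_pred=7.1257  r=-11.6157  x^+=0.8184  v^+=3.6436  a^+=-0.9821
step 5: x_pred=2.7971  r=-8.6671  x^+=-1.9091  v^+=-1.5192  a^+=-8.7504
step 6: x_pred=-4.3285  r=8.9485  x^+=0.5306  v^+=-1.9499  a^+=-0.7300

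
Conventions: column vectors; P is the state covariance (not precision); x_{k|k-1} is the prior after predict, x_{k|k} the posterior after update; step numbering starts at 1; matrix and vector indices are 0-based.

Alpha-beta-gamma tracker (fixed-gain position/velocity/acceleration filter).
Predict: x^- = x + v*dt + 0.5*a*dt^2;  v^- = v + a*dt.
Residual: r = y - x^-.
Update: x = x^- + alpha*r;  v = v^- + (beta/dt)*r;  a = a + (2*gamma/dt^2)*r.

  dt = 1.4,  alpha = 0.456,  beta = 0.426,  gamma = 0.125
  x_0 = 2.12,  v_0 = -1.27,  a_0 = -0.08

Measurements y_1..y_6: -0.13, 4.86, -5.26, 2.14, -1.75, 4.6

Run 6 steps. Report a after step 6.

step 1: x_pred=0.2636  r=-0.3936  x^+=0.0841  v^+=-1.5018  a^+=-0.1302
step 2: x_pred=-2.1460  r=7.0060  x^+=1.0488  v^+=0.4478  a^+=0.7634
step 3: x_pred=2.4238  r=-7.6838  x^+=-1.0800  v^+=-0.8215  a^+=-0.2167
step 4: x_pred=-2.4425  r=4.5825  x^+=-0.3529  v^+=0.2695  a^+=0.3678
step 5: x_pred=0.3850  r=-2.1350  x^+=-0.5886  v^+=0.1349  a^+=0.0955
step 6: x_pred=-0.3061  r=4.9061  x^+=1.9311  v^+=1.7615  a^+=0.7213

a_post = 0.7213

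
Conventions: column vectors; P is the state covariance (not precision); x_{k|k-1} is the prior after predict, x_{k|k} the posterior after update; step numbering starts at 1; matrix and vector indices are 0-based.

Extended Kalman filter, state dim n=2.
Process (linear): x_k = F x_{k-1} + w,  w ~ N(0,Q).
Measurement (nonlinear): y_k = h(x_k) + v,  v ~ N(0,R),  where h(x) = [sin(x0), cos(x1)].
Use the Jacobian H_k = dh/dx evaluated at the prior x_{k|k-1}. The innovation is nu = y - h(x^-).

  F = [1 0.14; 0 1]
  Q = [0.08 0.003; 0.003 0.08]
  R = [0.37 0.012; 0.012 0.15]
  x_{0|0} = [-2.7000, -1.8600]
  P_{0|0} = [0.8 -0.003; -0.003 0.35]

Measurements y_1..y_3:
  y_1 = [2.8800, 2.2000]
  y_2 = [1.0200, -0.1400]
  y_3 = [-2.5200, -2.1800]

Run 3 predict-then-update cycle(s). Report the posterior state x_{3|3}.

x_post = [-6.0321, -0.7414]

step 1: x^-=[-2.9604, -1.8600]  P^-=[0.8860 0.0490; 0.0490 0.4300]  H_jac=[-0.9836 0.0000; 0.0000 0.9585]  S=[1.2272 -0.0342; -0.0342 0.5450]  K=[-0.7090 0.0417; -0.0182 0.7550]  nu=[3.0602, 2.4852]  x^+=[-5.0264, -0.0394]  P^+=[0.2662 -0.0024; -0.0024 0.1179]
step 2: x^-=[-5.0319, -0.0394]  P^-=[0.3478 0.0172; 0.0172 0.1979]  H_jac=[0.3141 0.0000; 0.0000 0.0394]  S=[0.4043 0.0122; 0.0122 0.1503]  K=[0.2708 -0.0175; 0.0118 0.0509]  nu=[0.0706, -1.1392]  x^+=[-4.9929, -0.0965]  P^+=[0.3183 0.0158; 0.0158 0.1975]
step 3: x^-=[-5.0064, -0.0965]  P^-=[0.4066 0.0465; 0.0465 0.2775]  H_jac=[0.2898 0.0000; 0.0000 0.0964]  S=[0.4041 0.0133; 0.0133 0.1526]  K=[0.2914 0.0040; 0.0276 0.1728]  nu=[-3.4771, -3.1753]  x^+=[-6.0321, -0.7414]  P^+=[0.3722 0.0425; 0.0425 0.2725]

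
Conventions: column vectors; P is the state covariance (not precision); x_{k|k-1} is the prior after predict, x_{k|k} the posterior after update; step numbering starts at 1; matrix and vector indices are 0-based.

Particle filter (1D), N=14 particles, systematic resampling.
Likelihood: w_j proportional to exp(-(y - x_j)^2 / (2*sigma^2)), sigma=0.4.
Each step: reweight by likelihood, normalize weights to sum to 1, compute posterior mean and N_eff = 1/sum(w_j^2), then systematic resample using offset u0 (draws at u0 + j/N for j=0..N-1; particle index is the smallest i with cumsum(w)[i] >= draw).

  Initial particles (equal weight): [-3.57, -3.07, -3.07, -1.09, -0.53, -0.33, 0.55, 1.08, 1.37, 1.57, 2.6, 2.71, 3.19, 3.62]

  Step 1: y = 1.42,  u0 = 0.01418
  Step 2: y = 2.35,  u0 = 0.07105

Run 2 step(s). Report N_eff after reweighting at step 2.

step 1: w=[0.0000, 0.0000, 0.0000, 0.0000, 0.0000, 0.0000, 0.0344, 0.2549, 0.3630, 0.3410, 0.0047, 0.0020, 0.0000, 0.0000]  mean=1.3446  Neff=3.1827  idx=[6, 7, 7, 7, 8, 8, 8, 8, 8, 9, 9, 9, 9, 9]
step 2: w=[0.0000, 0.0064, 0.0064, 0.0064, 0.0490, 0.0490, 0.0490, 0.0490, 0.0490, 0.1472, 0.1472, 0.1472, 0.1472, 0.1472]  mean=1.5116  Neff=8.3039  idx=[5, 6, 7, 9, 9, 10, 10, 11, 11, 12, 12, 13, 13, 13]

N_eff = 8.3039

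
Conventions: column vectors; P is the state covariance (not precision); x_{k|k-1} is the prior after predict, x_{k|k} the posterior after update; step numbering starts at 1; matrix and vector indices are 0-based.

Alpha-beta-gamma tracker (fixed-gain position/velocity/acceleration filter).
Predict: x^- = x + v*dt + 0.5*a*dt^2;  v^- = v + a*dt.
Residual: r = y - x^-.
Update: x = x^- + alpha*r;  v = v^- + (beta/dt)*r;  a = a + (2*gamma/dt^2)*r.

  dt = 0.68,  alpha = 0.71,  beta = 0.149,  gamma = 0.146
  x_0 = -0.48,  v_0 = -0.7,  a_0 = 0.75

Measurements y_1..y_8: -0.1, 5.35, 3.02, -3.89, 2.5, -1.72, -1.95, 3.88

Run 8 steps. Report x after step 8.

step 1: x_pred=-0.7826  r=0.6826  x^+=-0.2980  v^+=-0.0404  a^+=1.1811
step 2: x_pred=-0.0524  r=5.4024  x^+=3.7833  v^+=1.9464  a^+=4.5926
step 3: x_pred=6.1687  r=-3.1487  x^+=3.9331  v^+=4.3795  a^+=2.6042
step 4: x_pred=7.5133  r=-11.4033  x^+=-0.5831  v^+=3.6517  a^+=-4.5968
step 5: x_pred=0.8373  r=1.6627  x^+=2.0178  v^+=0.8902  a^+=-3.5468
step 6: x_pred=1.8031  r=-3.5231  x^+=-0.6983  v^+=-2.2936  a^+=-5.7716
step 7: x_pred=-3.5924  r=1.6424  x^+=-2.4263  v^+=-5.8585  a^+=-4.7345
step 8: x_pred=-7.5047  r=11.3847  x^+=0.5784  v^+=-6.5834  a^+=2.4548

x_post = 0.5784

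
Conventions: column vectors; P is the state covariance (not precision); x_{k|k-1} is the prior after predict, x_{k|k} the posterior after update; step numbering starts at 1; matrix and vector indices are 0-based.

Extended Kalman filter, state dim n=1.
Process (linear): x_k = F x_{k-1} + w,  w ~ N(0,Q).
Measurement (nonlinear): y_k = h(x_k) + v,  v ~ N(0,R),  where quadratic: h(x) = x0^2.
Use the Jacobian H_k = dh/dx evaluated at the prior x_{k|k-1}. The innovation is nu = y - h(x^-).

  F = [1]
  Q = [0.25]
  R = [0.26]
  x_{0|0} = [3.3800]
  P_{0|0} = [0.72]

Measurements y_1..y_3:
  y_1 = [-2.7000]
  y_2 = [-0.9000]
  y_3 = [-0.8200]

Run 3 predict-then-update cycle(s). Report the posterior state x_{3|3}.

step 1: x^-=[3.3800]  P^-=[0.9700]  H_jac=[6.7600]  S=[44.5867]  K=[0.1471]  nu=[-14.1244]  x^+=[1.3028]  P^+=[0.0057]
step 2: x^-=[1.3028]  P^-=[0.2557]  H_jac=[2.6056]  S=[1.9956]  K=[0.3338]  nu=[-2.5972]  x^+=[0.4358]  P^+=[0.0333]
step 3: x^-=[0.4358]  P^-=[0.2833]  H_jac=[0.8717]  S=[0.4753]  K=[0.5196]  nu=[-1.0100]  x^+=[-0.0889]  P^+=[0.1550]

x_post = [-0.0889]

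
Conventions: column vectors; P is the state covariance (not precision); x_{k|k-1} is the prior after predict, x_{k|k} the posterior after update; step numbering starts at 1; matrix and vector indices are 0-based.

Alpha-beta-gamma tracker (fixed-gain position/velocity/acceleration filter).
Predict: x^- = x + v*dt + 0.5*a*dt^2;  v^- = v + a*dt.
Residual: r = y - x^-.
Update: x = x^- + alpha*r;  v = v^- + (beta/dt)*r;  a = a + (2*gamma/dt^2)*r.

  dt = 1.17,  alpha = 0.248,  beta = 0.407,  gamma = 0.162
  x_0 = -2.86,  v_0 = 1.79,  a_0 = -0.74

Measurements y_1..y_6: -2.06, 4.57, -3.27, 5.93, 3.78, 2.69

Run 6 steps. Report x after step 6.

x_post = 5.0170

step 1: x_pred=-1.2722  r=-0.7878  x^+=-1.4676  v^+=0.6502  a^+=-0.9265
step 2: x_pred=-1.3410  r=5.9110  x^+=0.1249  v^+=1.6224  a^+=0.4726
step 3: x_pred=2.3466  r=-5.6166  x^+=0.9537  v^+=0.2215  a^+=-0.8568
step 4: x_pred=0.6265  r=5.3035  x^+=1.9417  v^+=1.0640  a^+=0.3985
step 5: x_pred=3.4594  r=0.3206  x^+=3.5389  v^+=1.6418  a^+=0.4744
step 6: x_pred=5.7845  r=-3.0945  x^+=5.0170  v^+=1.1204  a^+=-0.2580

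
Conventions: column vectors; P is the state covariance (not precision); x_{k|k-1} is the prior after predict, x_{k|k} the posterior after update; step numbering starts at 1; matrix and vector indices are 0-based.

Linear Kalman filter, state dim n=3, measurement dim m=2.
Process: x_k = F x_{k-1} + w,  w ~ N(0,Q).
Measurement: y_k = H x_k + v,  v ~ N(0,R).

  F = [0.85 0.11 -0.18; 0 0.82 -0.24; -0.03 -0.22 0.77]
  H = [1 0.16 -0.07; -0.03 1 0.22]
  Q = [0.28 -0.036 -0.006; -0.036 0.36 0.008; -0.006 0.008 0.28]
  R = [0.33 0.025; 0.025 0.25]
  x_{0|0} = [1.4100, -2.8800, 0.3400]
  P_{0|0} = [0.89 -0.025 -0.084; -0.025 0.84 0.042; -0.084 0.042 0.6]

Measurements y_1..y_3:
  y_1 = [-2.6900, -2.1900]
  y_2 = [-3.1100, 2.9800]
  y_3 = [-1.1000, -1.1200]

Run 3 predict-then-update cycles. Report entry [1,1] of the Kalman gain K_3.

step 1: x^-=[0.8205, -2.4432, 0.8531]  P^-=[0.9720 0.0581 -0.1776; 0.0581 0.9428 -0.2257; -0.1776 -0.2257 0.6665]  S=[1.3779 0.1626; 0.1626 1.1255]  K=[0.7348 -0.1152; 0.0708 0.7818; -0.1844 -0.0388]  nu=[-3.0599, 0.0901]  x^+=[-1.4382, -2.5895, 1.4138]  P^+=[0.2407 -0.0044 0.0052; -0.0044 0.2300 -0.1496; 0.0052 -0.1496 0.6156]
step 2: x^-=[-1.7618, -2.4627, 1.7015]  P^-=[0.4801 0.0333 -0.1174; 0.0333 0.6090 -0.2495; -0.1174 -0.2495 0.7067]  S=[0.8618 0.1129; 0.1129 0.7834]  K=[0.5850 -0.0932; 0.0810 0.6944; -0.2291 -0.0825]  nu=[-0.8351, 5.0155]  x^+=[-2.7176, 0.9522, 1.4791]  P^+=[0.1907 -0.0019 -0.0048; -0.0019 0.2129 -0.1699; -0.0048 -0.1699 0.6519]
step 3: x^-=[-2.4714, 0.4258, 1.0110]  P^-=[0.4493 0.0406 -0.1303; 0.0406 0.6076 -0.2671; -0.1303 -0.2671 0.7348]  S=[0.8357 0.1182; 0.1182 0.7753]  K=[0.5689 -0.0887; 0.0893 0.6927; -0.2556 -0.0920]  nu=[1.3741, -1.8424]  x^+=[-1.5263, -0.7276, 0.8293]  P^+=[0.1847 0.0001 -0.0116; 0.0001 0.2143 -0.1767; -0.0116 -0.1767 0.6680]

K[1,1] = 0.6927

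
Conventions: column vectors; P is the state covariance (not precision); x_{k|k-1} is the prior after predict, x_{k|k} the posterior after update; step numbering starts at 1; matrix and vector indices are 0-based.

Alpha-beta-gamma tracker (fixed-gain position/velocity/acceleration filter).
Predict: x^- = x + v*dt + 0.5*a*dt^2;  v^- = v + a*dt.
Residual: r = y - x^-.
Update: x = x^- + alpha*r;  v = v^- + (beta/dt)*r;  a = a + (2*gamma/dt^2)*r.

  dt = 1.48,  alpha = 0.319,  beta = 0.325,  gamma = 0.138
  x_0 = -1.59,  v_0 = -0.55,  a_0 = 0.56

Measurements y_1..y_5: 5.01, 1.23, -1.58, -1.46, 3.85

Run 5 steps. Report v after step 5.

v_post = -2.7495

step 1: x_pred=-1.7907  r=6.8007  x^+=0.3787  v^+=1.7722  a^+=1.4169
step 2: x_pred=4.5534  r=-3.3234  x^+=3.4932  v^+=3.1394  a^+=0.9982
step 3: x_pred=9.2328  r=-10.8128  x^+=5.7835  v^+=2.2423  a^+=-0.3643
step 4: x_pred=8.7031  r=-10.1631  x^+=5.4611  v^+=-0.5286  a^+=-1.6449
step 5: x_pred=2.8772  r=0.9728  x^+=3.1875  v^+=-2.7495  a^+=-1.5223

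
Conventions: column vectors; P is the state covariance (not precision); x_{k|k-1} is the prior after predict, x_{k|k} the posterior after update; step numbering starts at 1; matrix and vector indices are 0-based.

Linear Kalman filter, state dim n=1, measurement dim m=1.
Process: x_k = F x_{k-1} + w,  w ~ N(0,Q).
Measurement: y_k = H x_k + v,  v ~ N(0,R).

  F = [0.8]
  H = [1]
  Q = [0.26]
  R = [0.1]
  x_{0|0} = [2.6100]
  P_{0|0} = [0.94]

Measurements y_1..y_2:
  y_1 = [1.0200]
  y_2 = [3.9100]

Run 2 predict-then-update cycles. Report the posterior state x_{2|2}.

step 1: x^-=[2.0880]  P^-=[0.8616]  S=[0.9616]  K=[0.8960]  nu=[-1.0680]  x^+=[1.1311]  P^+=[0.0896]
step 2: x^-=[0.9049]  P^-=[0.3173]  S=[0.4173]  K=[0.7604]  nu=[3.0051]  x^+=[3.1899]  P^+=[0.0760]

x_post = [3.1899]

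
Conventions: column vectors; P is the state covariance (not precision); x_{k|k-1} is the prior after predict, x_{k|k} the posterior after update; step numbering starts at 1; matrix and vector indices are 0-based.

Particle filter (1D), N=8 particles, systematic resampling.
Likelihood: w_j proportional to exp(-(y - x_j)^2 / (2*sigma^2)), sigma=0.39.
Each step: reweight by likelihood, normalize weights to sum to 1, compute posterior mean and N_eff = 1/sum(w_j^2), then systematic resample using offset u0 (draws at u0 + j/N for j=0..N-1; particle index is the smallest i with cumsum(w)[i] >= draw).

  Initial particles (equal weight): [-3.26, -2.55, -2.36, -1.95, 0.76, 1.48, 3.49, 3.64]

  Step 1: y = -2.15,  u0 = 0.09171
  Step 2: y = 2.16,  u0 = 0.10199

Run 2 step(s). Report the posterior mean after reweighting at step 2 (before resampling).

step 1: w=[0.0074, 0.2515, 0.3681, 0.3731, 0.0000, 0.0000, 0.0000, 0.0000]  mean=-2.2615  Neff=2.9591  idx=[1, 1, 2, 2, 2, 3, 3, 3]
step 2: w=[0.0000, 0.0000, 0.0000, 0.0000, 0.0000, 0.3333, 0.3333, 0.3333]  mean=-1.9500  Neff=3.0001  idx=[5, 5, 6, 6, 6, 7, 7, 7]

post_mean = -1.9500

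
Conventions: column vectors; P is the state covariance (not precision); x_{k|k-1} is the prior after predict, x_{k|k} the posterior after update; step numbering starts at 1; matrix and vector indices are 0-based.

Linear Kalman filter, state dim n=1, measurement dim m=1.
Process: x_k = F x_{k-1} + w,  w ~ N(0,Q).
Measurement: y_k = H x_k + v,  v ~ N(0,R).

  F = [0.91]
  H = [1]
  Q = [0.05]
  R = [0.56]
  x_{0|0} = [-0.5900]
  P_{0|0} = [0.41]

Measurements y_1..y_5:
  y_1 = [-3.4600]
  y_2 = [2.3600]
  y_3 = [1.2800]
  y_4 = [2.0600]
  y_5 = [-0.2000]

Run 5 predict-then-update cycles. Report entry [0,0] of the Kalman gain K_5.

K[0,0] = 0.2185

step 1: x^-=[-0.5369]  P^-=[0.3895]  S=[0.9495]  K=[0.4102]  nu=[-2.9231]  x^+=[-1.7360]  P^+=[0.2297]
step 2: x^-=[-1.5798]  P^-=[0.2402]  S=[0.8002]  K=[0.3002]  nu=[3.9398]  x^+=[-0.3970]  P^+=[0.1681]
step 3: x^-=[-0.3613]  P^-=[0.1892]  S=[0.7492]  K=[0.2526]  nu=[1.6413]  x^+=[0.0532]  P^+=[0.1414]
step 4: x^-=[0.0484]  P^-=[0.1671]  S=[0.7271]  K=[0.2298]  nu=[2.0116]  x^+=[0.5108]  P^+=[0.1287]
step 5: x^-=[0.4648]  P^-=[0.1566]  S=[0.7166]  K=[0.2185]  nu=[-0.6648]  x^+=[0.3195]  P^+=[0.1224]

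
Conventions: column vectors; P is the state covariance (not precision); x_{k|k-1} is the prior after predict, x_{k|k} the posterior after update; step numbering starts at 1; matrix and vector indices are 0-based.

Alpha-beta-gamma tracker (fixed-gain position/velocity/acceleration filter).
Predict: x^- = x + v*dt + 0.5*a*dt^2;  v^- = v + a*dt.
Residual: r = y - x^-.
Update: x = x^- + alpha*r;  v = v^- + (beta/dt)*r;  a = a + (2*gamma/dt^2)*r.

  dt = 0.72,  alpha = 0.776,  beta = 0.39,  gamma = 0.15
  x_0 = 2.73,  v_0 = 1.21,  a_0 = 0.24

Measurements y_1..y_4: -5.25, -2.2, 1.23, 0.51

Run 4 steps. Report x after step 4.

step 1: x_pred=3.6634  r=-8.9134  x^+=-3.2534  v^+=-3.4453  a^+=-4.9182
step 2: x_pred=-7.0088  r=4.8088  x^+=-3.2772  v^+=-4.3816  a^+=-2.1353
step 3: x_pred=-6.9854  r=8.2154  x^+=-0.6103  v^+=-1.4691  a^+=2.6190
step 4: x_pred=-0.9891  r=1.4991  x^+=0.1742  v^+=1.2286  a^+=3.4865

x_post = 0.1742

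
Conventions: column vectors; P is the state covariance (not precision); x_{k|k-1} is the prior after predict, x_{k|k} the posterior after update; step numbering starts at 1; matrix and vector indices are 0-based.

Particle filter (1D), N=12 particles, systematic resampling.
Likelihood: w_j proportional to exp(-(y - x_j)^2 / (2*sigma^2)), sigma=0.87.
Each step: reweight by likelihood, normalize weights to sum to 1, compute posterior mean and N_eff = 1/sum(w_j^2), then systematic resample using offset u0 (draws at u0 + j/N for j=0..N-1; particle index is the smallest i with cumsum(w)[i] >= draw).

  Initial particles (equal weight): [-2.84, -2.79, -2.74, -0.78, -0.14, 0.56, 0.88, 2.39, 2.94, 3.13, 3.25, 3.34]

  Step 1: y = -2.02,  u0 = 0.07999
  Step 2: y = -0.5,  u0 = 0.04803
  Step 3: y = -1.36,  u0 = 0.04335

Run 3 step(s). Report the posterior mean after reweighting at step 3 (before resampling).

step 1: w=[0.2563, 0.2701, 0.2837, 0.1447, 0.0387, 0.0049, 0.0015, 0.0000, 0.0000, 0.0000, 0.0000, 0.0000]  mean=-2.3731  Neff=4.1389  idx=[0, 0, 0, 1, 1, 1, 2, 2, 2, 3, 3, 5]
step 2: w=[0.0101, 0.0101, 0.0101, 0.0118, 0.0118, 0.0118, 0.0137, 0.0137, 0.0137, 0.3571, 0.3571, 0.1791]  mean=-0.7539  Neff=3.4667  idx=[4, 9, 9, 9, 9, 10, 10, 10, 10, 10, 11, 11]
step 3: w=[0.0339, 0.1048, 0.1048, 0.1048, 0.1048, 0.1048, 0.1048, 0.1048, 0.1048, 0.1048, 0.0115, 0.0115]  mean=-0.8174  Neff=9.9746  idx=[1, 1, 2, 3, 4, 5, 5, 6, 7, 8, 9, 9]

post_mean = -0.8174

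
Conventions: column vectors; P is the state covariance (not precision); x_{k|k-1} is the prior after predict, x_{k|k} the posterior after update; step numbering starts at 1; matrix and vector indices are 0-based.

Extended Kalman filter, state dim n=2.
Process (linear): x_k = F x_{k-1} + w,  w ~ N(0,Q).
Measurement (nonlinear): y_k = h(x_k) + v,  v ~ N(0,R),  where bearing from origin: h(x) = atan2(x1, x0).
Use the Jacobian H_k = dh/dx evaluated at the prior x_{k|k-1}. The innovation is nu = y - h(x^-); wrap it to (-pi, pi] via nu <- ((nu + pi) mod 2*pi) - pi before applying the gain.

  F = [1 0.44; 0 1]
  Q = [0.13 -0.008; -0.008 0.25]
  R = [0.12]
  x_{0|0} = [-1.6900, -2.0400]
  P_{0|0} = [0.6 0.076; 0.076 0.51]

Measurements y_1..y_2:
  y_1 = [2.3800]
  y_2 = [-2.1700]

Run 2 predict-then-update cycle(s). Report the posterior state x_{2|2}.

x_post = [-4.1740, -1.7995]

step 1: x^-=[-2.5876, -2.0400]  P^-=[0.8956 0.2924; 0.2924 0.7600]  H_jac=[0.1879 -0.2383]  S=[0.1686]  K=[0.5848; -0.7485]  nu=[-1.4292]  x^+=[-3.4234, -0.9703]  P^+=[0.8380 0.3662; 0.3662 0.6656]
step 2: x^-=[-3.8503, -0.9703]  P^-=[1.4191 0.6510; 0.6510 0.9156]  H_jac=[0.0615 -0.2442]  S=[0.1604]  K=[-0.4467; -1.1441]  nu=[0.7247]  x^+=[-4.1740, -1.7995]  P^+=[1.3871 0.5691; 0.5691 0.7056]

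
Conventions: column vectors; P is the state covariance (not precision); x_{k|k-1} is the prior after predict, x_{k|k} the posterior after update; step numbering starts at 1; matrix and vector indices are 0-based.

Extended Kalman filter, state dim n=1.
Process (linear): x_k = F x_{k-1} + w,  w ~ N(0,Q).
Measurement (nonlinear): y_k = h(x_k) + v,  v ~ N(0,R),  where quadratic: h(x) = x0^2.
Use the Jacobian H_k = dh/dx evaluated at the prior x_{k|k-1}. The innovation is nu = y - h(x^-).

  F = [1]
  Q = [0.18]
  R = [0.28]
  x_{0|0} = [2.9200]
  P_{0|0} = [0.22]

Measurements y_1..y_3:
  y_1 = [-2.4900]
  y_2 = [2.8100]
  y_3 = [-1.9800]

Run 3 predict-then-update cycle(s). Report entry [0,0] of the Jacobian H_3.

H_jac[0,0] = 3.3142

step 1: x^-=[2.9200]  P^-=[0.4000]  H_jac=[5.8400]  S=[13.9222]  K=[0.1678]  nu=[-11.0164]  x^+=[1.0716]  P^+=[0.0080]
step 2: x^-=[1.0716]  P^-=[0.1880]  H_jac=[2.1431]  S=[1.1437]  K=[0.3524]  nu=[1.6617]  x^+=[1.6571]  P^+=[0.0460]
step 3: x^-=[1.6571]  P^-=[0.2260]  H_jac=[3.3142]  S=[2.7628]  K=[0.2711]  nu=[-4.7260]  x^+=[0.3757]  P^+=[0.0229]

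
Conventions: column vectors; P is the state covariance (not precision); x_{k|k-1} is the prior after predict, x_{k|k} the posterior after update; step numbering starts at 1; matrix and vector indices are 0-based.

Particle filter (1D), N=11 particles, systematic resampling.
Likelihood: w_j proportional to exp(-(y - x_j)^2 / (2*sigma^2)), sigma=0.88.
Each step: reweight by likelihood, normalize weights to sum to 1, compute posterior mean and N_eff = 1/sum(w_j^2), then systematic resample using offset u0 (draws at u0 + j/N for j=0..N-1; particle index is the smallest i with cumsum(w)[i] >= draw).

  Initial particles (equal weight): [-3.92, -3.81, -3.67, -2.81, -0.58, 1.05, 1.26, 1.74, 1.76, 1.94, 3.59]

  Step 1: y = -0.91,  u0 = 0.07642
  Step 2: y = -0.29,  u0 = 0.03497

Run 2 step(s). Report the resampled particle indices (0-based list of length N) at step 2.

step 1: w=[0.0024, 0.0036, 0.0061, 0.0809, 0.7758, 0.0697, 0.0398, 0.0089, 0.0083, 0.0044, 0.0000]  mean=-0.5609  Neff=1.6258  idx=[3, 4, 4, 4, 4, 4, 4, 4, 4, 5, 7]
step 2: w=[0.0021, 0.1187, 0.1187, 0.1187, 0.1187, 0.1187, 0.1187, 0.1187, 0.1187, 0.0393, 0.0088]  mean=-0.5002  Neff=8.7412  idx=[1, 2, 2, 3, 4, 5, 5, 6, 7, 8, 8]

resampled_idx = [1, 2, 2, 3, 4, 5, 5, 6, 7, 8, 8]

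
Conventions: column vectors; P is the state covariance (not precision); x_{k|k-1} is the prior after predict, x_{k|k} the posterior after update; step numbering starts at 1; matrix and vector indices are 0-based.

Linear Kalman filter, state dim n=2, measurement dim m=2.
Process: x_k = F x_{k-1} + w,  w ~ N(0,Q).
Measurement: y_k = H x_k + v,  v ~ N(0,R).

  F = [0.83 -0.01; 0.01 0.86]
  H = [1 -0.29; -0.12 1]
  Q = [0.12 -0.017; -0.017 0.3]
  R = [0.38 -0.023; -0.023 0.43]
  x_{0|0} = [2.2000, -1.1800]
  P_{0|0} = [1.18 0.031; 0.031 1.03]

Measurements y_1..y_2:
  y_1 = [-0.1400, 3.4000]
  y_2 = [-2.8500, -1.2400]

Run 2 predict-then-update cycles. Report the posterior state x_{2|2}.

step 1: x^-=[1.8378, -0.9928]  P^-=[0.9325 0.0061; 0.0061 1.0624]  S=[1.3983 -0.4367; -0.4367 1.5044]  K=[0.7078 0.1351; 0.0049 0.7071]  nu=[-2.2657, 4.6133]  x^+=[0.8575, 2.2585]  P^+=[0.2880 0.0764; 0.0764 0.3131]
step 2: x^-=[0.6891, 1.9509]  P^-=[0.3172 0.0372; 0.0372 0.5329]  S=[0.7204 -0.1771; -0.1771 0.9586]  K=[0.4453 0.0814; -0.0286 0.5460]  nu=[-2.9734, -3.1082]  x^+=[-0.8879, 0.3389]  P^+=[0.1808 0.0465; 0.0465 0.2410]

x_post = [-0.8879, 0.3389]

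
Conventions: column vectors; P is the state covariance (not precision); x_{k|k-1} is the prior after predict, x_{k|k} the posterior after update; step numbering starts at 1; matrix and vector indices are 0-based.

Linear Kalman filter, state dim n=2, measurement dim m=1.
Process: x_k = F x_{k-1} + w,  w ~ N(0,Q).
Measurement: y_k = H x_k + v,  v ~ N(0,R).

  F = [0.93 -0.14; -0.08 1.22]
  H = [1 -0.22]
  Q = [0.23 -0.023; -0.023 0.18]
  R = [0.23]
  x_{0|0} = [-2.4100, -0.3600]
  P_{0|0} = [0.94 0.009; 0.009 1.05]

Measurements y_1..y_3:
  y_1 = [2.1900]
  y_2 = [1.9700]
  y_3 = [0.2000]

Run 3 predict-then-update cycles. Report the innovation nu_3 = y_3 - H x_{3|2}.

step 1: x^-=[-2.1909, -0.2464]  P^-=[1.0612 -0.2620; -0.2620 1.7471]  S=[1.4911]  K=[0.7504; -0.4335]  nu=[4.3267]  x^+=[1.0558, -2.1219]  P^+=[0.2217 0.2230; 0.2230 1.4669]
step 2: x^-=[1.2789, -2.6731]  P^-=[0.3924 -0.0345; -0.0345 2.3213]  S=[0.7499]  K=[0.5334; -0.7270]  nu=[0.1030]  x^+=[1.3339, -2.7480]  P^+=[0.1791 0.2563; 0.2563 1.9249]
step 3: x^-=[1.6252, -3.4593]  P^-=[0.3559 -0.0715; -0.0715 2.9962]  S=[0.7623]  K=[0.4874; -0.9584]  nu=[-2.1862]  x^+=[0.5596, -1.3639]  P^+=[0.1747 0.2847; 0.2847 2.2959]

innov = [-2.1862]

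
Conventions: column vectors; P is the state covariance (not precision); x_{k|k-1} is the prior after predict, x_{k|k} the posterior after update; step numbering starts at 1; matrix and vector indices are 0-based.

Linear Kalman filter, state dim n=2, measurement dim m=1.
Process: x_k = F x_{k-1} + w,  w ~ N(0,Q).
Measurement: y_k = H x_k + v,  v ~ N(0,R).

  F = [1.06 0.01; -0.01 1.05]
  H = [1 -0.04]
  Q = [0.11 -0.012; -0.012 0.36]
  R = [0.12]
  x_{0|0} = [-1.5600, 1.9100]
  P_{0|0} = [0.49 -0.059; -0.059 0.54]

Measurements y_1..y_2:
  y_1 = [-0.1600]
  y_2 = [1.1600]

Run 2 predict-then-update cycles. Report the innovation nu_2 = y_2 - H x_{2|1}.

innov = [1.5624]

step 1: x^-=[-1.6345, 2.0211]  P^-=[0.6594 -0.0772; -0.0772 0.9566]  S=[0.7871]  K=[0.8417; -0.1467]  nu=[1.5553]  x^+=[-0.3254, 1.7930]  P^+=[0.1018 0.0200; 0.0200 0.9397]
step 2: x^-=[-0.3270, 1.8859]  P^-=[0.2249 0.0190; 0.0190 1.3956]  S=[0.3456]  K=[0.6485; -0.1065]  nu=[1.5624]  x^+=[0.6863, 1.7195]  P^+=[0.0795 0.0429; 0.0429 1.3917]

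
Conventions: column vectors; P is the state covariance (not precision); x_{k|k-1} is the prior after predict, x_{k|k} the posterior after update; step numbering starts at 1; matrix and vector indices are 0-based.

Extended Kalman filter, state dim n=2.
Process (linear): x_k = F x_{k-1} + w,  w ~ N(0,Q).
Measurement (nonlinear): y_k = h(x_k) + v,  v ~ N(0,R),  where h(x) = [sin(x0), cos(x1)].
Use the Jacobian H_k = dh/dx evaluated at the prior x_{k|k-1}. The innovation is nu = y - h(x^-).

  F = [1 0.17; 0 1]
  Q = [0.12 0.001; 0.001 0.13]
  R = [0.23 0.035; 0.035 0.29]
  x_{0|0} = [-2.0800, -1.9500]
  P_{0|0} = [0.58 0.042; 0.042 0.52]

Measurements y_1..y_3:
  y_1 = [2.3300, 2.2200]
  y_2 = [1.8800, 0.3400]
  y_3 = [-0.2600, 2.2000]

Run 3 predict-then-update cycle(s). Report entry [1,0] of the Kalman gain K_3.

K[1,0] = -0.0669

step 1: x^-=[-2.4115, -1.9500]  P^-=[0.7293 0.1314; 0.1314 0.6500]  H_jac=[-0.7451 0.0000; 0.0000 0.9290]  S=[0.6349 -0.0560; -0.0560 0.8509]  K=[-0.8482 0.0877; -0.0922 0.7035]  nu=[2.9969, 2.5902]  x^+=[-4.7263, -0.4040]  P^+=[0.2577 -0.0046; -0.0046 0.2162]
step 2: x^-=[-4.7950, -0.4040]  P^-=[0.3824 0.0332; 0.0332 0.3462]  H_jac=[0.0825 0.0000; 0.0000 0.3931]  S=[0.2326 0.0361; 0.0361 0.3435]  K=[0.1319 0.0241; -0.0505 0.4015]  nu=[0.8834, -0.5795]  x^+=[-4.6924, -0.6813]  P^+=[0.3779 0.0295; 0.0295 0.2917]
step 3: x^-=[-4.8082, -0.6813]  P^-=[0.5164 0.0801; 0.0801 0.4217]  H_jac=[0.0957 0.0000; 0.0000 0.6298]  S=[0.2347 0.0398; 0.0398 0.4573]  K=[0.1947 0.0934; -0.0669 0.5866]  nu=[-1.2554, 1.4232]  x^+=[-4.9198, 0.2375]  P^+=[0.5020 0.0538; 0.0538 0.2664]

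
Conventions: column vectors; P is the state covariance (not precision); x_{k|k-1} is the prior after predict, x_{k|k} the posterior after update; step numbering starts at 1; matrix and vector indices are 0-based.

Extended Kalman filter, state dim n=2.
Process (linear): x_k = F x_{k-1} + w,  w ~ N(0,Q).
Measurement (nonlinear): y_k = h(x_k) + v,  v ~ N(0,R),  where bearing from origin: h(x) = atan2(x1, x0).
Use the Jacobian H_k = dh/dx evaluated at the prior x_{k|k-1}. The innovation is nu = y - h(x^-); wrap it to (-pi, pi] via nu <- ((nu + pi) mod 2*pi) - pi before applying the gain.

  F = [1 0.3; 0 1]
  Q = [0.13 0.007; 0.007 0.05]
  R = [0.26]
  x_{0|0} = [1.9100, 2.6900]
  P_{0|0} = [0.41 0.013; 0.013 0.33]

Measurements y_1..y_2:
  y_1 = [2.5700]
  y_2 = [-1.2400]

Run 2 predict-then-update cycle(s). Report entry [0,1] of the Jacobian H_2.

H_jac[0,1] = 0.1668

step 1: x^-=[2.7170, 2.6900]  P^-=[0.5775 0.1190; 0.1190 0.3800]  H_jac=[-0.1840 0.1859]  S=[0.2845]  K=[-0.2957; 0.1713]  nu=[1.7896]  x^+=[2.1877, 2.9965]  P^+=[0.5526 0.1334; 0.1334 0.3717]
step 2: x^-=[3.0867, 2.9965]  P^-=[0.7961 0.2519; 0.2519 0.4217]  H_jac=[-0.1619 0.1668]  S=[0.2790]  K=[-0.3114; 0.1059]  nu=[-2.0106]  x^+=[3.7128, 2.7836]  P^+=[0.7690 0.2611; 0.2611 0.4185]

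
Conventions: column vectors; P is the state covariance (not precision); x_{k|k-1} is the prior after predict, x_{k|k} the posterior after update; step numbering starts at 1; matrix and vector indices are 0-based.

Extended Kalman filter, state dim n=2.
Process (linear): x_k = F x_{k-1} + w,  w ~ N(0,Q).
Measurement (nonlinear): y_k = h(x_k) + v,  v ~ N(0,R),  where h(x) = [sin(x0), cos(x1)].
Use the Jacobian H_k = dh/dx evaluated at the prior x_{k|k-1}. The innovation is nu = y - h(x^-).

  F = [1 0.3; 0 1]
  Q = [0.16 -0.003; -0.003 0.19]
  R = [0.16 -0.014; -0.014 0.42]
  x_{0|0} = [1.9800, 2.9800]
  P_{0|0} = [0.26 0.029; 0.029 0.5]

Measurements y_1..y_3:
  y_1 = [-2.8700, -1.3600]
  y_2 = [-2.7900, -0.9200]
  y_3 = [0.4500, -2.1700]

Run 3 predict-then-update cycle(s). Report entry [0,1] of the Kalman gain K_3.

K[0,1] = 0.0056

step 1: x^-=[2.8740, 2.9800]  P^-=[0.4824 0.1760; 0.1760 0.6900]  H_jac=[-0.9644 0.0000; 0.0000 -0.1609]  S=[0.6087 0.0133; 0.0133 0.4379]  K=[-0.7634 -0.0415; -0.2735 -0.2452]  nu=[-3.1344, -0.3730]  x^+=[5.2824, 3.9287]  P^+=[0.1261 0.0418; 0.0418 0.6164]
step 2: x^-=[6.4610, 3.9287]  P^-=[0.3666 0.2237; 0.2237 0.8064]  H_jac=[0.9842 0.0000; 0.0000 0.7083]  S=[0.5151 0.1420; 0.1420 0.8246]  K=[0.6797 0.0751; 0.2483 0.6499]  nu=[-2.9669, -0.2141]  x^+=[4.4282, 3.0528]  P^+=[0.1094 0.0311; 0.0311 0.3805]
step 3: x^-=[5.3440, 3.0528]  P^-=[0.3223 0.1423; 0.1423 0.5705]  H_jac=[0.5905 0.0000; 0.0000 -0.0886]  S=[0.2724 -0.0214; -0.0214 0.4245]  K=[0.6992 0.0056; 0.3002 -0.1040]  nu=[1.2571, -1.1739]  x^+=[6.2164, 3.5522]  P^+=[0.1893 0.0838; 0.0838 0.5400]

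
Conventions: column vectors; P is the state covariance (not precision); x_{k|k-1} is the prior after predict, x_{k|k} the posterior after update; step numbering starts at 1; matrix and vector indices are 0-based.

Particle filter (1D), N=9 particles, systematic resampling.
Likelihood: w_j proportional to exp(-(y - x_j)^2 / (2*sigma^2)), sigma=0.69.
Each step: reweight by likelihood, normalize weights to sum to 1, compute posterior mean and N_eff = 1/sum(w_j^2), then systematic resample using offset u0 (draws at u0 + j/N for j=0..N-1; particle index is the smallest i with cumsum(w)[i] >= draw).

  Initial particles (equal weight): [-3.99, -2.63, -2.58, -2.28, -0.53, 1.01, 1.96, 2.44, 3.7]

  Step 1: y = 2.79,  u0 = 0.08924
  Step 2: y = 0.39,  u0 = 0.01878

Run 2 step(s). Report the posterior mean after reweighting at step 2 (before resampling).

post_mean = 2.0981

step 1: w=[0.0000, 0.0000, 0.0000, 0.0000, 0.0000, 0.0197, 0.2666, 0.4833, 0.2304]  mean=2.5741  Neff=2.7924  idx=[6, 6, 7, 7, 7, 7, 7, 8, 8]
step 2: w=[0.3563, 0.3563, 0.0575, 0.0575, 0.0575, 0.0575, 0.0575, 0.0000, 0.0000]  mean=2.0981  Neff=3.6978  idx=[0, 0, 0, 0, 1, 1, 1, 3, 5]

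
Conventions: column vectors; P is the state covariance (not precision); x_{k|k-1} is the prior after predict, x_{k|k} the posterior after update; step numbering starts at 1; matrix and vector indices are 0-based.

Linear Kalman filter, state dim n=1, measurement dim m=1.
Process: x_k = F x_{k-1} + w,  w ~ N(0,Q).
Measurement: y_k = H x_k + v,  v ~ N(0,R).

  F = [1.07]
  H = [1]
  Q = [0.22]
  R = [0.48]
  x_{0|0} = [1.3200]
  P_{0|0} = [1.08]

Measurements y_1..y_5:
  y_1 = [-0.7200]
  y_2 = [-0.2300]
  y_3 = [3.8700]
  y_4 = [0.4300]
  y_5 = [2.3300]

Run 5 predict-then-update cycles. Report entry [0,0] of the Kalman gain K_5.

step 1: x^-=[1.4124]  P^-=[1.4565]  S=[1.9365]  K=[0.7521]  nu=[-2.1324]  x^+=[-0.1914]  P^+=[0.3610]
step 2: x^-=[-0.2048]  P^-=[0.6333]  S=[1.1133]  K=[0.5689]  nu=[-0.0252]  x^+=[-0.2192]  P^+=[0.2731]
step 3: x^-=[-0.2345]  P^-=[0.5326]  S=[1.0126]  K=[0.5260]  nu=[4.1045]  x^+=[1.9244]  P^+=[0.2525]
step 4: x^-=[2.0591]  P^-=[0.5091]  S=[0.9891]  K=[0.5147]  nu=[-1.6291]  x^+=[1.2206]  P^+=[0.2471]
step 5: x^-=[1.3061]  P^-=[0.5028]  S=[0.9828]  K=[0.5116]  nu=[1.0239]  x^+=[1.8299]  P^+=[0.2456]

K[0,0] = 0.5116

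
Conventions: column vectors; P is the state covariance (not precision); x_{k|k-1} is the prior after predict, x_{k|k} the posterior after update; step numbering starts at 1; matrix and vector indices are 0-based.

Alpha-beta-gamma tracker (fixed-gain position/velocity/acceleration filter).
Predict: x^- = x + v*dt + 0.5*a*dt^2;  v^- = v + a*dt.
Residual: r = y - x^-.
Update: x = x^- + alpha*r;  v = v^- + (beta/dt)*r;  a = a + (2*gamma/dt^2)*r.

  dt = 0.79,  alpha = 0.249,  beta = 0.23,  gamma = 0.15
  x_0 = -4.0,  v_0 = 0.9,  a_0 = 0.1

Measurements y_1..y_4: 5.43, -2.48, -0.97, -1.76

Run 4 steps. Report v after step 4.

v_post = 0.2936

step 1: x_pred=-3.2578  r=8.6878  x^+=-1.0945  v^+=3.5084  a^+=4.2762
step 2: x_pred=3.0114  r=-5.4914  x^+=1.6441  v^+=5.2877  a^+=1.6365
step 3: x_pred=6.3321  r=-7.3021  x^+=4.5138  v^+=4.4546  a^+=-1.8736
step 4: x_pred=7.4484  r=-9.2084  x^+=5.1555  v^+=0.2936  a^+=-6.3000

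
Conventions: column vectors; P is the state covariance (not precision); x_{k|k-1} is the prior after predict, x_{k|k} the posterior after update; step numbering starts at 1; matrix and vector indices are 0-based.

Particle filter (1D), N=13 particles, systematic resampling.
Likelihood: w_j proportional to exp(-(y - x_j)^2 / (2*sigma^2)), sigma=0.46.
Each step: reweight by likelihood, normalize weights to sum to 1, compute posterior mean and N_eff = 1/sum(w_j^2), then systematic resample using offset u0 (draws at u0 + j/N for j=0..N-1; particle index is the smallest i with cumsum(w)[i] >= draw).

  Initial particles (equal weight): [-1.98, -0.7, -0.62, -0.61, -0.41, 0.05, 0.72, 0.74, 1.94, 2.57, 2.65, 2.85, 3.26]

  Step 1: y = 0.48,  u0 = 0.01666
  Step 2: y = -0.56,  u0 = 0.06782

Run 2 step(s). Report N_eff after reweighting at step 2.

step 1: w=[0.0000, 0.0139, 0.0213, 0.0225, 0.0573, 0.2405, 0.3249, 0.3173, 0.0024, 0.0000, 0.0000, 0.0000, 0.0000]  mean=0.4253  Neff=3.7248  idx=[2, 4, 5, 5, 5, 6, 6, 6, 6, 7, 7, 7, 7]
step 2: w=[0.2967, 0.2837, 0.1242, 0.1242, 0.1242, 0.0062, 0.0062, 0.0062, 0.0062, 0.0055, 0.0055, 0.0055, 0.0055]  mean=-0.2474  Neff=4.6496  idx=[0, 0, 0, 1, 1, 1, 1, 2, 2, 3, 4, 4, 11]

N_eff = 4.6496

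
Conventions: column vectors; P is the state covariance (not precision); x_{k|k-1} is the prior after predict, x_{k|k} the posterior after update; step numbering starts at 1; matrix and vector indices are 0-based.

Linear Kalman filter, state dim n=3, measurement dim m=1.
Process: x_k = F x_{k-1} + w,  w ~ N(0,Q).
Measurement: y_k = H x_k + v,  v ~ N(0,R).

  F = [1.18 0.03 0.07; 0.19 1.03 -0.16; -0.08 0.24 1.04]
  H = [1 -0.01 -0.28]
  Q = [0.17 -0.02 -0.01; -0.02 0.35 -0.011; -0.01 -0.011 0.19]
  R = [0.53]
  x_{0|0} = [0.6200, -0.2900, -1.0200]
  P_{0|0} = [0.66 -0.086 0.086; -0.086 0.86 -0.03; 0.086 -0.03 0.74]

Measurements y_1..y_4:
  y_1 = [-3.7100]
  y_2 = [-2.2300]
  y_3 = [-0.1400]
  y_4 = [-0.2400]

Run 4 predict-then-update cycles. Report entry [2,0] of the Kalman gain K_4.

K[2,0] = 0.0908

step 1: x^-=[0.6515, -0.0177, -1.1800]  P^-=[1.1014 0.0241 0.0672; 0.0241 1.2761 0.0587; 0.0672 0.0587 1.0182]  S=[1.6735]  K=[0.6467; -0.0030; -0.1305]  nu=[-4.6921]  x^+=[-2.3830, -0.0035, -0.5675]  P^+=[0.4014 0.0274 0.2085; 0.0274 1.2761 0.0580; 0.2085 0.0580 0.9896]
step 2: x^-=[-2.8518, -0.3656, -0.4005]  P^-=[0.7716 0.0991 0.2985; 0.0991 1.7226 0.2365; 0.2985 0.2365 1.3297]  S=[1.2381]  K=[0.5548; 0.0127; -0.0615]  nu=[0.5060]  x^+=[-2.5710, -0.3592, -0.4316]  P^+=[0.3904 0.0904 0.3408; 0.0904 1.7224 0.2374; 0.3408 0.2374 1.3250]
step 3: x^-=[-3.0748, -0.7894, -0.3294]  P^-=[0.7853 0.1725 0.5151; 0.1725 2.1617 0.5020; 0.5151 0.5020 1.7832]  S=[1.1662]  K=[0.5482; 0.0089; 0.0092]  nu=[2.8347]  x^+=[-1.5207, -0.7643, -0.3031]  P^+=[0.4348 0.1668 0.5092; 0.1668 2.1616 0.5019; 0.5092 0.5019 1.7831]
step 4: x^-=[-1.8386, -1.0276, -0.3770]  P^-=[0.8841 0.2724 0.7873; 0.2724 2.5735 0.8394; 0.7873 0.8394 2.4053]  S=[1.1613]  K=[0.5691; 0.0101; 0.0908]  nu=[1.4828]  x^+=[-0.9947, -1.0127, -0.2425]  P^+=[0.5079 0.2658 0.7273; 0.2658 2.5734 0.8383; 0.7273 0.8383 2.3957]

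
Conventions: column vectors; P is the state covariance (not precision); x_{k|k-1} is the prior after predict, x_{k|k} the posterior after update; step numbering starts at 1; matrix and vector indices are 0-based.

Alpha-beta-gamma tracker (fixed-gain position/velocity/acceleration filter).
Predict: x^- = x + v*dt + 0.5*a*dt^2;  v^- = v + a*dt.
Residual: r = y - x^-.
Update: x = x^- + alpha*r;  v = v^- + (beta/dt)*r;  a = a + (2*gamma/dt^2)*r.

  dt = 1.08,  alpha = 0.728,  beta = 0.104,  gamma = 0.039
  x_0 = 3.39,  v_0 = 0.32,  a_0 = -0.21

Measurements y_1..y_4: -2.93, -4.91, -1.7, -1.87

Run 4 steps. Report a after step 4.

a_post = -0.2955

step 1: x_pred=3.6131  r=-6.5431  x^+=-1.1503  v^+=-0.5369  a^+=-0.6476
step 2: x_pred=-2.1078  r=-2.8022  x^+=-4.1478  v^+=-1.5061  a^+=-0.8349
step 3: x_pred=-6.2613  r=4.5613  x^+=-2.9407  v^+=-1.9686  a^+=-0.5299
step 4: x_pred=-5.3758  r=3.5058  x^+=-2.8236  v^+=-2.2033  a^+=-0.2955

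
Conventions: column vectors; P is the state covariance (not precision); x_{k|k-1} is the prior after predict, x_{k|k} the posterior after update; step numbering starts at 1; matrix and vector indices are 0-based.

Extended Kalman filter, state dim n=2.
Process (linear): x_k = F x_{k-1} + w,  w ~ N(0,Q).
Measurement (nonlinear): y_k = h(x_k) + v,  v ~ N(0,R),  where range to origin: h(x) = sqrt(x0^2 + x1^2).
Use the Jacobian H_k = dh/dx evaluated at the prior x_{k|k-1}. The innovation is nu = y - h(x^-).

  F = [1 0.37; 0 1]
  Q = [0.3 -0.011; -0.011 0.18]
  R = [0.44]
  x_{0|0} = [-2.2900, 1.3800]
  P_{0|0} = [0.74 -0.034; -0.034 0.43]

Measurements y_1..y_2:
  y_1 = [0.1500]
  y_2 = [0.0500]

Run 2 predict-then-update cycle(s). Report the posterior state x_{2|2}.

x_post = [-0.3841, 0.3613]

step 1: x^-=[-1.7794, 1.3800]  P^-=[1.0737 0.1141; 0.1141 0.6100]  H_jac=[-0.7902 0.6128]  S=[1.2290]  K=[-0.6334; 0.2308]  nu=[-2.1018]  x^+=[-0.4480, 0.8949]  P^+=[0.5806 0.2938; 0.2938 0.5445]
step 2: x^-=[-0.1169, 0.8949]  P^-=[1.1725 0.4843; 0.4843 0.7245]  H_jac=[-0.1295 0.9916]  S=[1.0476]  K=[0.3134; 0.6259]  nu=[-0.8525]  x^+=[-0.3841, 0.3613]  P^+=[1.0696 0.2788; 0.2788 0.3141]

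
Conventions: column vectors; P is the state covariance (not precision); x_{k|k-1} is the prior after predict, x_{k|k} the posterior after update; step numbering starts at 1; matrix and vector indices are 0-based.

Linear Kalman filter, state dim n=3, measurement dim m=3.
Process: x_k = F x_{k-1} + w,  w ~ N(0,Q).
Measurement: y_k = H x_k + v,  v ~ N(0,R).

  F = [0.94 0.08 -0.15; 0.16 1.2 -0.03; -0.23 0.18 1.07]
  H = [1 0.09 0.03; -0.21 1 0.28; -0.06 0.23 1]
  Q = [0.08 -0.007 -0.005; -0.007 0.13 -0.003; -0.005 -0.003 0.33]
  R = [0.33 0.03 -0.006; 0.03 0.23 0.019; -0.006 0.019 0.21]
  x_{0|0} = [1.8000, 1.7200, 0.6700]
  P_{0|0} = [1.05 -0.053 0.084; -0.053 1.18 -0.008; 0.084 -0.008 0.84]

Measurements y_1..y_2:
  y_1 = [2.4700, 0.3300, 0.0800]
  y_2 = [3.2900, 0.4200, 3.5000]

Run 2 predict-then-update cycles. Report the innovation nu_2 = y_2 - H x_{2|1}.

innov = [0.9640, -0.5594, 3.6151]

step 1: x^-=[1.7291, 2.3319, 0.6125]  P^-=[1.0028 0.2046 -0.2709; 0.2046 1.8363 0.2041; -0.2709 0.2041 1.3455]  S=[1.3705 0.1338 -0.1925; 0.1338 2.2762 1.0872; -0.1925 1.0872 1.7770]  K=[0.7387 -0.0583 -0.0442; 0.1619 0.8901 -0.1814; -0.0188 -0.1362 0.8741]  nu=[0.5127, -1.8103, -0.9651]  x^+=[2.2559, 0.9787, 0.0059]  P^+=[0.2372 0.0619 -0.0148; 0.0619 0.2397 -0.0736; -0.0148 -0.0736 0.1971]
step 2: x^-=[2.1980, 1.5352, -0.3363]  P^-=[0.3108 0.1373 -0.0948; 0.1373 0.5107 -0.0783; -0.0948 -0.0783 0.5498]  S=[0.6640 0.1198 -0.0690; 0.1198 0.7071 0.2176; -0.0690 0.2176 0.7595]  K=[0.4747 0.0042 -0.0659; 0.1373 0.6698 -0.1387; -0.0381 -0.0824 0.7278]  nu=[0.9640, -0.5594, 3.6151]  x^+=[2.4149, 0.7912, 2.3041]  P^+=[0.1531 0.0515 -0.0193; 0.0515 0.1820 -0.0560; -0.0193 -0.0560 0.1632]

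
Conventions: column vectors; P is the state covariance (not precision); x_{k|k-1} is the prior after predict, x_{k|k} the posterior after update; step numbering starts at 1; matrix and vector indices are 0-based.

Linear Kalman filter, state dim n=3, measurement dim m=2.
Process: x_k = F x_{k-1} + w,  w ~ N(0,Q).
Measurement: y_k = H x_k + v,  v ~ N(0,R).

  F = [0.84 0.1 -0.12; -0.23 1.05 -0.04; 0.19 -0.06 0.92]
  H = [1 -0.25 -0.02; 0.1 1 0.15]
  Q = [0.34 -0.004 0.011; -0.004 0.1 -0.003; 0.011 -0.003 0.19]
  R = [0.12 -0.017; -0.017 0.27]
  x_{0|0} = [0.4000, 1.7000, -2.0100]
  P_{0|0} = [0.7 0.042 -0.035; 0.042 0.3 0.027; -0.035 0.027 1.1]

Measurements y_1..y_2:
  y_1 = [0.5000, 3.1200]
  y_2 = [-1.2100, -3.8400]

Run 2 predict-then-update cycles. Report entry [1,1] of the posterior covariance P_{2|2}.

step 1: x^-=[0.7472, 1.7734, -1.8752]  P^-=[0.8662 -0.0697 -0.0254; -0.0697 0.4463 -0.0502; -0.0254 -0.0502 1.1312]  S=[1.0499 -0.1142; -0.1142 0.7207]  K=[0.8589 0.1543; -0.1084 0.5820; -0.0164 0.1597]  nu=[0.1586, 1.5532]  x^+=[1.1231, 2.6602, -1.6298]  P^+=[0.1048 0.0185 -0.0130; 0.0185 0.1755 -0.1221; -0.0130 -0.1221 1.1120]
step 2: x^-=[1.4050, 2.6001, -1.4457]  P^-=[0.4404 0.0314 -0.1185; 0.0314 0.3018 -0.1710; -0.1185 -0.1710 1.1441]  S=[0.5670 -0.0290; -0.0290 0.5534]  K=[0.7744 0.1447; -0.0461 0.5023; -0.1755 -0.0295]  nu=[-1.9939, -6.3637]  x^+=[-1.0597, -0.5048, -0.9080]  P^+=[0.0953 0.0224 -0.0405; 0.0224 0.1597 -0.1699; -0.0405 -0.1699 1.1265]

P_post[1,1] = 0.1597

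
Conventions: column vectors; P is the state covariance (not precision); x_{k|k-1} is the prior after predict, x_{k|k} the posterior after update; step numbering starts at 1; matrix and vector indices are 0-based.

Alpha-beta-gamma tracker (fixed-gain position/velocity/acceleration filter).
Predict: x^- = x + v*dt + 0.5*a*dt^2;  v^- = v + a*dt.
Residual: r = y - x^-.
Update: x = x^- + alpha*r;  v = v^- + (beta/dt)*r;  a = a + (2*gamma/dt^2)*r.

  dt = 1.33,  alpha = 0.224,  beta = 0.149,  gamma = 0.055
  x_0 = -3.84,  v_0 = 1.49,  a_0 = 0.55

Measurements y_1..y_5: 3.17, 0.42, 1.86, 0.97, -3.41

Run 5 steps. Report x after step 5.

step 1: x_pred=-1.3719  r=4.5419  x^+=-0.3545  v^+=2.7303  a^+=0.8324
step 2: x_pred=4.0131  r=-3.5931  x^+=3.2082  v^+=3.4349  a^+=0.6090
step 3: x_pred=8.3153  r=-6.4553  x^+=6.8693  v^+=3.5217  a^+=0.2076
step 4: x_pred=11.7368  r=-10.7668  x^+=9.3250  v^+=2.5916  a^+=-0.4620
step 5: x_pred=12.3632  r=-15.7732  x^+=8.8300  v^+=0.2101  a^+=-1.4428

x_post = 8.8300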